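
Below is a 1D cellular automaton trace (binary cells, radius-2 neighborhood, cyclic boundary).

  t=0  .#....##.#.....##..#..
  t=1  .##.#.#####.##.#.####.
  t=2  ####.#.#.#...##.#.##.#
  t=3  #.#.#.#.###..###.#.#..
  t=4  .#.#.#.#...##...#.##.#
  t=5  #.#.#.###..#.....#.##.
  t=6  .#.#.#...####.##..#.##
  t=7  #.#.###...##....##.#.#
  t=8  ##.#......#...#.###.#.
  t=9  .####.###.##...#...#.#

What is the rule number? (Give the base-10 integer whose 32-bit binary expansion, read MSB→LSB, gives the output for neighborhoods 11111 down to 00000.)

  ##### -> .   bit 31 = 0  t=1,i=8
  ####. -> #   bit 30 = 1  t=1,i=9
  ###.# -> .   bit 29 = 0  t=1,i=10
  ###.. -> .   bit 28 = 0  t=1,i=20
  ##.## -> .   bit 27 = 0  t=1,i=11
  ##.#. -> #   bit 26 = 1  t=0,i=8
  ##..# -> #   bit 25 = 1  t=0,i=17
  ##... -> .   bit 24 = 0  t=4,i=13
  #.### -> .   bit 23 = 0  t=1,i=6
  #.##. -> .   bit 22 = 0  t=1,i=12
  #.#.# -> .   bit 21 = 0  t=1,i=4
  #.#.. -> #   bit 20 = 1  t=0,i=9
  #..## -> #   bit 19 = 1  t=1,i=0
  #..#. -> #   bit 18 = 1  t=0,i=18
  #...# -> .   bit 17 = 0  t=0,i=21
  #.... -> .   bit 16 = 0  t=0,i=3
  .#### -> #   bit 15 = 1  t=1,i=7
  .###. -> .   bit 14 = 0  t=3,i=9
  .##.# -> #   bit 13 = 1  t=0,i=7
  .##.. -> .   bit 12 = 0  t=0,i=16
  .#.## -> #   bit 11 = 1  t=1,i=5
  .#.#. -> #   bit 10 = 1  t=2,i=6
  .#..# -> .   bit 9 = 0  t=3,i=20
  .#... -> #   bit 8 = 1  t=0,i=2
  ..### -> .   bit 7 = 0  t=3,i=13
  ..##. -> #   bit 6 = 1  t=0,i=6
  ..#.# -> .   bit 5 = 0  t=3,i=0
  ..#.. -> #   bit 4 = 1  t=0,i=1
  ...## -> .   bit 3 = 0  t=0,i=5
  ...#. -> .   bit 2 = 0  t=0,i=0
  ....# -> #   bit 1 = 1  t=0,i=4
  ..... -> #   bit 0 = 1  t=0,i=12
  bits 01000110000111001010110101010011 = 1176284499

1176284499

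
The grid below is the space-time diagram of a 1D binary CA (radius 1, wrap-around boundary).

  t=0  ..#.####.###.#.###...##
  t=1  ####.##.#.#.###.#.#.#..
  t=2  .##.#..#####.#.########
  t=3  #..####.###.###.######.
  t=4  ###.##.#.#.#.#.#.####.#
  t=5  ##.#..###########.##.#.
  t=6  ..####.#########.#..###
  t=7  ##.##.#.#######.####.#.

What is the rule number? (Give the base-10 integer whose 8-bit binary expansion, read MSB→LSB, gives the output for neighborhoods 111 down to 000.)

182

  [7] ### => #  t=0,i=5
  [6] ##. => .  t=0,i=7
  [5] #.# => #  t=0,i=3
  [4] #.. => #  t=0,i=0
  [3] .## => .  t=0,i=4
  [2] .#. => #  t=0,i=2
  [1] ..# => #  t=0,i=1
  [0] ... => .  t=0,i=19
  bits 10110110 = 182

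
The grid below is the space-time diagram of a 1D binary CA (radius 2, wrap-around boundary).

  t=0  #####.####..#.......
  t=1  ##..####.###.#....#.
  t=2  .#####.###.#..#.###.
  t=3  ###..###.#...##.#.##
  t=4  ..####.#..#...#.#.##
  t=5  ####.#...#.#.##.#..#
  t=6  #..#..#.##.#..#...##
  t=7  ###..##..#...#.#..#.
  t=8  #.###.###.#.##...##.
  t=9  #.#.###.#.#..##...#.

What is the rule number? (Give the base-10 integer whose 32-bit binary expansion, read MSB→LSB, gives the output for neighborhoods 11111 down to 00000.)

  ##### -> .   bit 31 = 0  t=0,i=2
  ####. -> .   bit 30 = 0  t=0,i=3
  ###.# -> #   bit 29 = 1  t=0,i=4
  ###.. -> #   bit 28 = 1  t=0,i=9
  ##.## -> #   bit 27 = 1  t=0,i=5
  ##.#. -> .   bit 26 = 0  t=1,i=12
  ##..# -> #   bit 25 = 1  t=0,i=10
  ##... -> #   bit 24 = 1  t=8,i=14
  #.### -> #   bit 23 = 1  t=0,i=6
  #.##. -> .   bit 22 = 0  t=1,i=0
  #.#.# -> #   bit 21 = 1  t=3,i=16
  #.#.. -> .   bit 20 = 0  t=1,i=13
  #..## -> #   bit 19 = 1  t=1,i=3
  #..#. -> #   bit 18 = 1  t=0,i=11
  #...# -> .   bit 17 = 0  t=3,i=11
  #.... -> .   bit 16 = 0  t=0,i=14
  .#### -> #   bit 15 = 1  t=0,i=1
  .###. -> .   bit 14 = 0  t=1,i=10
  .##.# -> #   bit 13 = 1  t=3,i=14
  .##.. -> #   bit 12 = 1  t=1,i=1
  .#.## -> .   bit 11 = 0  t=1,i=19
  .#.#. -> .   bit 10 = 0  t=4,i=15
  .#..# -> .   bit 9 = 0  t=2,i=12
  .#... -> #   bit 8 = 1  t=0,i=13
  ..### -> #   bit 7 = 1  t=0,i=0
  ..##. -> .   bit 6 = 0  t=3,i=13
  ..#.# -> #   bit 5 = 1  t=1,i=18
  ..#.. -> .   bit 4 = 0  t=0,i=12
  ...## -> .   bit 3 = 0  t=0,i=19
  ...#. -> #   bit 2 = 1  t=1,i=17
  ....# -> #   bit 1 = 1  t=0,i=18
  ..... -> .   bit 0 = 0  t=0,i=15
  bits 00111011101011001011000110100110 = 1001173414

1001173414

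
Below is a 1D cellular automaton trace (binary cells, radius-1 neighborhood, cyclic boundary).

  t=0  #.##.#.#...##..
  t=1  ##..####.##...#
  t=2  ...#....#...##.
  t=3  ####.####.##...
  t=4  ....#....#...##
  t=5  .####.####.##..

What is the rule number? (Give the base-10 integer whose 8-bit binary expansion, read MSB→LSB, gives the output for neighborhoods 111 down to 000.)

  ### -> .   bit 7 = 0  t=1,i=0
  ##. -> .   bit 6 = 0  t=0,i=3
  #.# -> #   bit 5 = 1  t=0,i=1
  #.. -> .   bit 4 = 0  t=0,i=8
  .## -> .   bit 3 = 0  t=0,i=2
  .#. -> #   bit 2 = 1  t=0,i=0
  ..# -> #   bit 1 = 1  t=0,i=10
  ... -> #   bit 0 = 1  t=0,i=9
  bits 00100111 = 39

39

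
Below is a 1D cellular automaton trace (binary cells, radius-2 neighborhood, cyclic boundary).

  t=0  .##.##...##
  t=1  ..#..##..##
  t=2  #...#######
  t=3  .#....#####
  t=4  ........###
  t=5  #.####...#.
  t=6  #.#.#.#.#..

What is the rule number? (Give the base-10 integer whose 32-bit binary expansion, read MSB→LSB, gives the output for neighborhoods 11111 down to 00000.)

3819466821

  nb #####: next=#  (t=2,i=6, bit31=1)
  nb ####.: next=#  (t=2,i=10, bit30=1)
  nb ###.#: next=#  (t=3,i=10, bit29=1)
  nb ###..: next=.  (t=2,i=0, bit28=0)
  nb ##.##: next=.  (t=0,i=0, bit27=0)
  nb ##.#.: next=.  (t=3,i=0, bit26=0)
  nb ##..#: next=#  (t=1,i=0, bit25=1)
  nb ##...: next=#  (t=0,i=6, bit24=1)
  nb #.###: next=#  (t=5,i=2, bit23=1)
  nb #.##.: next=.  (t=0,i=1, bit22=0)
  nb #.#.#: next=#  (t=5,i=0, bit21=1)
  nb #.#..: next=.  (t=3,i=1, bit20=0)
  nb #..##: next=#  (t=1,i=4, bit19=1)
  nb #..#.: next=.  (t=1,i=1, bit18=0)
  nb #...#: next=.  (t=0,i=7, bit17=0)
  nb #....: next=.  (t=3,i=3, bit16=0)
  nb .####: next=.  (t=2,i=5, bit15=0)
  nb .###.: next=#  (t=4,i=9, bit14=1)
  nb .##.#: next=#  (t=0,i=2, bit13=1)
  nb .##..: next=#  (t=0,i=5, bit12=1)
  nb .#.##: next=.  (t=5,i=1, bit11=0)
  nb .#.#.: next=.  (t=5,i=10, bit10=0)
  nb .#..#: next=.  (t=1,i=3, bit9=0)
  nb .#...: next=.  (t=3,i=2, bit8=0)
  nb ..###: next=.  (t=2,i=4, bit7=0)
  nb ..##.: next=#  (t=0,i=9, bit6=1)
  nb ..#.#: next=.  (t=5,i=9, bit5=0)
  nb ..#..: next=.  (t=1,i=2, bit4=0)
  nb ...##: next=.  (t=0,i=8, bit3=0)
  nb ...#.: next=#  (t=5,i=8, bit2=1)
  nb ....#: next=.  (t=3,i=4, bit1=0)
  nb .....: next=#  (t=4,i=2, bit0=1)
  bits 11100011101010000111000001000101 = 3819466821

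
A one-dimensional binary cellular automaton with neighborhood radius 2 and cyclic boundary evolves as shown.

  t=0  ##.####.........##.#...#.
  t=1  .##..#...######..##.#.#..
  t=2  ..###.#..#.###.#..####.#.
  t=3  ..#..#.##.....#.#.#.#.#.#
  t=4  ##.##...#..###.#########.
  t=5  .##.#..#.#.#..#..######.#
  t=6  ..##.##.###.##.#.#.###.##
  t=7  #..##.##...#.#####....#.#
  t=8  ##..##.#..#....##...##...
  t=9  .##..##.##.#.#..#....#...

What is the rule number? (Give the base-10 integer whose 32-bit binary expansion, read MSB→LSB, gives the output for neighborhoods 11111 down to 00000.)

  ##### -> #   bit 31 = 1  t=1,i=11
  ####. -> #   bit 30 = 1  t=0,i=5
  ###.# -> .   bit 29 = 0  t=2,i=4
  ###.. -> .   bit 28 = 0  t=0,i=6
  ##.## -> #   bit 27 = 1  t=0,i=2
  ##.#. -> #   bit 26 = 1  t=0,i=18
  ##..# -> #   bit 25 = 1  t=1,i=3
  ##... -> .   bit 24 = 0  t=0,i=7
  #.### -> .   bit 23 = 0  t=0,i=3
  #.##. -> .   bit 22 = 0  t=0,i=0
  #.#.# -> #   bit 21 = 1  t=1,i=20
  #.#.. -> .   bit 20 = 0  t=0,i=19
  #..## -> .   bit 19 = 0  t=1,i=16
  #..#. -> #   bit 18 = 1  t=1,i=4
  #...# -> .   bit 17 = 0  t=0,i=21
  #.... -> .   bit 16 = 0  t=0,i=8
  .#### -> .   bit 15 = 0  t=0,i=4
  .###. -> .   bit 14 = 0  t=2,i=3
  .##.# -> #   bit 13 = 1  t=0,i=1
  .##.. -> #   bit 12 = 1  t=1,i=2
  .#.## -> .   bit 11 = 0  t=0,i=24
  .#.#. -> #   bit 10 = 1  t=1,i=21
  .#..# -> #   bit 9 = 1  t=2,i=7
  .#... -> #   bit 8 = 1  t=0,i=20
  ..### -> #   bit 7 = 1  t=1,i=9
  ..##. -> .   bit 6 = 0  t=0,i=16
  ..#.# -> .   bit 5 = 0  t=0,i=23
  ..#.. -> .   bit 4 = 0  t=1,i=5
  ...## -> .   bit 3 = 0  t=0,i=15
  ...#. -> #   bit 2 = 1  t=0,i=22
  ....# -> #   bit 1 = 1  t=0,i=14
  ..... -> #   bit 0 = 1  t=0,i=9
  bits 11001110001001000011011110000111 = 3458480007

3458480007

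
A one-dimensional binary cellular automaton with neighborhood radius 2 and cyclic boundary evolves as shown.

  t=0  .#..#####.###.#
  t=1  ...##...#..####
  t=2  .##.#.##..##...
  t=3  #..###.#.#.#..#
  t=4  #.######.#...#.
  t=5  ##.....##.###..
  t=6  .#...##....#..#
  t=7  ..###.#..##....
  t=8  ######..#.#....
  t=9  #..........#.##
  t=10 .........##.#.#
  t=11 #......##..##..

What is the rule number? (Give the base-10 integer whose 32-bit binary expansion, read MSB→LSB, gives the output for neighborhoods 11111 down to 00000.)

606755214

  #####|.  b31=0 t=0,i=6
  ####.|.  b30=0 t=0,i=7
  ###.#|#  b29=1 t=0,i=8
  ###..|.  b28=0 t=1,i=14
  ##.##|.  b27=0 t=0,i=9
  ##.#.|#  b26=1 t=0,i=13
  ##..#|.  b25=0 t=2,i=8
  ##...|.  b24=0 t=1,i=0
  #.###|.  b23=0 t=0,i=10
  #.##.|.  b22=0 t=2,i=6
  #.#.#|#  b21=1 t=0,i=14
  #.#..|.  b20=0 t=0,i=1
  #..##|#  b19=1 t=0,i=3
  #..#.|.  b18=0 t=6,i=13
  #...#|#  b17=1 t=1,i=1
  #....|.  b16=0 t=2,i=13
  .####|.  b15=0 t=0,i=5
  .###.|#  b14=1 t=0,i=11
  .##.#|.  b13=0 t=2,i=2
  .##..|#  b12=1 t=1,i=4
  .#.##|#  b11=1 t=2,i=5
  .#.#.|.  b10=0 t=0,i=0
  .#..#|.  b9=0 t=0,i=2
  .#...|#  b8=1 t=4,i=10
  ..###|#  b7=1 t=0,i=4
  ..##.|.  b6=0 t=1,i=3
  ..#.#|.  b5=0 t=4,i=13
  ..#..|.  b4=0 t=1,i=8
  ...##|#  b3=1 t=1,i=2
  ...#.|#  b2=1 t=1,i=7
  ....#|#  b1=1 t=2,i=14
  .....|.  b0=0 t=5,i=4
  bits 00100100001010100101100110001110 = 606755214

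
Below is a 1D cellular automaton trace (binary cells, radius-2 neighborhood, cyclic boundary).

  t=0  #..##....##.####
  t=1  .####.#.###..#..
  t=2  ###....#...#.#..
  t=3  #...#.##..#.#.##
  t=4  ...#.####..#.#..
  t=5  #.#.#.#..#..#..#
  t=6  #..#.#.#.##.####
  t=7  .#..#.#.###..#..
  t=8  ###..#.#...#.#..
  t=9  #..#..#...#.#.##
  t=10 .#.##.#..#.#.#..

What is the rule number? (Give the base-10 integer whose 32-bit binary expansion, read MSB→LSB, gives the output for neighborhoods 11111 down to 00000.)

38387421

  ##### -> .   bit 31 = 0  t=0,i=14
  ####. -> .   bit 30 = 0  t=0,i=15
  ###.# -> .   bit 29 = 0  t=1,i=4
  ###.. -> .   bit 28 = 0  t=0,i=0
  ##.## -> .   bit 27 = 0  t=0,i=11
  ##.#. -> .   bit 26 = 0  t=1,i=5
  ##..# -> #   bit 25 = 1  t=0,i=1
  ##... -> .   bit 24 = 0  t=0,i=5
  #.### -> .   bit 23 = 0  t=0,i=12
  #.##. -> #   bit 22 = 1  t=3,i=6
  #.#.# -> .   bit 21 = 0  t=1,i=6
  #.#.. -> .   bit 20 = 0  t=2,i=13
  #..## -> #   bit 19 = 1  t=0,i=2
  #..#. -> .   bit 18 = 0  t=1,i=12
  #...# -> .   bit 17 = 0  t=1,i=15
  #.... -> #   bit 16 = 1  t=0,i=6
  .#### -> #   bit 15 = 1  t=0,i=13
  .###. -> .   bit 14 = 0  t=1,i=9
  .##.# -> #   bit 13 = 1  t=0,i=10
  .##.. -> #   bit 12 = 1  t=0,i=4
  .#.## -> #   bit 11 = 1  t=1,i=7
  .#.#. -> #   bit 10 = 1  t=2,i=12
  .#..# -> #   bit 9 = 1  t=2,i=14
  .#... -> .   bit 8 = 0  t=1,i=14
  ..### -> #   bit 7 = 1  t=1,i=1
  ..##. -> #   bit 6 = 1  t=0,i=3
  ..#.# -> .   bit 5 = 0  t=2,i=11
  ..#.. -> #   bit 4 = 1  t=1,i=13
  ...## -> #   bit 3 = 1  t=0,i=8
  ...#. -> #   bit 2 = 1  t=2,i=6
  ....# -> .   bit 1 = 0  t=0,i=7
  ..... -> #   bit 0 = 1  t=4,i=0
  bits 00000010010010011011111011011101 = 38387421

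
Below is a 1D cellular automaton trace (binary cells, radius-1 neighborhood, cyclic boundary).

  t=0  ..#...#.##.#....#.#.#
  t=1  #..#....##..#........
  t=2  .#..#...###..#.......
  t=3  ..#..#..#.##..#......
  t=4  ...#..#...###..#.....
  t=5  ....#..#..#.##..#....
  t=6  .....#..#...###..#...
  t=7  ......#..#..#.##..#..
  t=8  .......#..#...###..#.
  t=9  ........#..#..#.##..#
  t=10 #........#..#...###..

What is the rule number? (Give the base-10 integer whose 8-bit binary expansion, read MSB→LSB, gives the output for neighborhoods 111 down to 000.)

88

  ###|.  b7=0 t=2,i=9
  ##.|#  b6=1 t=0,i=9
  #.#|.  b5=0 t=0,i=7
  #..|#  b4=1 t=0,i=0
  .##|#  b3=1 t=0,i=8
  .#.|.  b2=0 t=0,i=2
  ..#|.  b1=0 t=0,i=1
  ...|.  b0=0 t=0,i=4
  bits 01011000 = 88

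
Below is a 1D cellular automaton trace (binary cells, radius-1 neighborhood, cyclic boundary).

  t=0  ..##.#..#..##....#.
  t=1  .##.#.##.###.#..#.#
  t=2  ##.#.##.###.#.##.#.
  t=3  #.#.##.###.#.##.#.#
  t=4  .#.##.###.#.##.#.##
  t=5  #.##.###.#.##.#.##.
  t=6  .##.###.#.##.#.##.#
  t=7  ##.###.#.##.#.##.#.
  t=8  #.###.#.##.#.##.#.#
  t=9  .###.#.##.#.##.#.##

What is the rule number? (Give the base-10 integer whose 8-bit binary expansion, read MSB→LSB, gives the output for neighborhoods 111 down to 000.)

  nb ###: next=#  (t=1,i=10, bit7=1)
  nb ##.: next=.  (t=0,i=3, bit6=0)
  nb #.#: next=#  (t=0,i=4, bit5=1)
  nb #..: next=#  (t=0,i=6, bit4=1)
  nb .##: next=#  (t=0,i=2, bit3=1)
  nb .#.: next=.  (t=0,i=5, bit2=0)
  nb ..#: next=#  (t=0,i=1, bit1=1)
  nb ...: next=.  (t=0,i=0, bit0=0)
  bits 10111010 = 186

186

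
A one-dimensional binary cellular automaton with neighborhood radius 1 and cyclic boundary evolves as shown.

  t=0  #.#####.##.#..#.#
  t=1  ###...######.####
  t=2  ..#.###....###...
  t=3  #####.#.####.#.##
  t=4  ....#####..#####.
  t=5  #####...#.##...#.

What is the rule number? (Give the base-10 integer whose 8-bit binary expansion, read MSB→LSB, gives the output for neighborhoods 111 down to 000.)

  [7] ### => .  t=0,i=3
  [6] ##. => #  t=0,i=0
  [5] #.# => #  t=0,i=1
  [4] #.. => .  t=0,i=12
  [3] .## => #  t=0,i=2
  [2] .#. => #  t=0,i=11
  [1] ..# => #  t=0,i=13
  [0] ... => #  t=1,i=4
  bits 01101111 = 111

111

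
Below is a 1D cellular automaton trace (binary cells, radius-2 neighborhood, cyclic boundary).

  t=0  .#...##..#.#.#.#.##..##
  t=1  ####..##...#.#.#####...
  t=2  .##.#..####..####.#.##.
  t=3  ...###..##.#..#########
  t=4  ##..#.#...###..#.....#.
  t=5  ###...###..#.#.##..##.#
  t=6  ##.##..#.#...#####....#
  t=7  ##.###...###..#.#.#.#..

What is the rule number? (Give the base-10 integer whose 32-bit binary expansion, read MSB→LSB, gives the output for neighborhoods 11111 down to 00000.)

  ##### -> .   bit 31 = 0  t=1,i=17
  ####. -> #   bit 30 = 1  t=1,i=2
  ###.# -> #   bit 29 = 1  t=2,i=16
  ###.. -> .   bit 28 = 0  t=1,i=3
  ##.## -> .   bit 27 = 0  t=5,i=21
  ##.#. -> #   bit 26 = 1  t=0,i=0
  ##..# -> #   bit 25 = 1  t=0,i=7
  ##... -> #   bit 24 = 1  t=1,i=8
  #.### -> #   bit 23 = 1  t=1,i=15
  #.##. -> #   bit 22 = 1  t=0,i=17
  #.#.# -> #   bit 21 = 1  t=0,i=11
  #.#.. -> #   bit 20 = 1  t=0,i=1
  #..## -> .   bit 19 = 0  t=0,i=20
  #..#. -> .   bit 18 = 0  t=0,i=8
  #...# -> #   bit 17 = 1  t=0,i=3
  #.... -> .   bit 16 = 0  t=4,i=17
  .#### -> #   bit 15 = 1  t=1,i=1
  .###. -> #   bit 14 = 1  t=3,i=4
  .##.# -> .   bit 13 = 0  t=0,i=22
  .##.. -> #   bit 12 = 1  t=0,i=6
  .#.## -> #   bit 11 = 1  t=0,i=16
  .#.#. -> .   bit 10 = 0  t=0,i=10
  .#..# -> #   bit 9 = 1  t=2,i=5
  .#... -> #   bit 8 = 1  t=0,i=2
  ..### -> .   bit 7 = 0  t=1,i=0
  ..##. -> .   bit 6 = 0  t=0,i=5
  ..#.# -> .   bit 5 = 0  t=0,i=9
  ..#.. -> #   bit 4 = 1  t=4,i=15
  ...## -> .   bit 3 = 0  t=0,i=4
  ...#. -> #   bit 2 = 1  t=1,i=10
  ....# -> #   bit 1 = 1  t=4,i=19
  ..... -> .   bit 0 = 0  t=4,i=18
  bits 01100111111100101101101100010110 = 1743969046

1743969046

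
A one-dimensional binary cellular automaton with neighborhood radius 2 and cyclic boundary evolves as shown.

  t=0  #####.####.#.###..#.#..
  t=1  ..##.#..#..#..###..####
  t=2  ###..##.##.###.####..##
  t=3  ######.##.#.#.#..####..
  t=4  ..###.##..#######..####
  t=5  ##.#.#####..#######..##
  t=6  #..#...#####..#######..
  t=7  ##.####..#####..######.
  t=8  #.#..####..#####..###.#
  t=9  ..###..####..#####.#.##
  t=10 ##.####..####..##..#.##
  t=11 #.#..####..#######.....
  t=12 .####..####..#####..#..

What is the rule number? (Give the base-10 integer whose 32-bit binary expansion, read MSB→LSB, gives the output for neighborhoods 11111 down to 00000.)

3665450841

  ##### -> #   bit 31 = 1  t=0,i=2
  ####. -> #   bit 30 = 1  t=0,i=3
  ###.# -> .   bit 29 = 0  t=0,i=4
  ###.. -> #   bit 28 = 1  t=0,i=15
  ##.## -> #   bit 27 = 1  t=0,i=5
  ##.#. -> .   bit 26 = 0  t=0,i=10
  ##..# -> #   bit 25 = 1  t=0,i=16
  ##... -> .   bit 24 = 0  t=11,i=18
  #.### -> .   bit 23 = 0  t=0,i=6
  #.##. -> #   bit 22 = 1  t=2,i=8
  #.#.# -> #   bit 21 = 1  t=0,i=11
  #.#.. -> #   bit 20 = 1  t=0,i=20
  #..## -> #   bit 19 = 1  t=0,i=22
  #..#. -> .   bit 18 = 0  t=0,i=17
  #...# -> #   bit 17 = 1  t=6,i=5
  #.... -> .   bit 16 = 0  t=11,i=19
  .#### -> .   bit 15 = 0  t=0,i=1
  .###. -> #   bit 14 = 1  t=0,i=14
  .##.# -> .   bit 13 = 0  t=1,i=3
  .##.. -> #   bit 12 = 1  t=4,i=7
  .#.## -> .   bit 11 = 0  t=0,i=12
  .#.#. -> #   bit 10 = 1  t=0,i=19
  .#..# -> #   bit 9 = 1  t=0,i=21
  .#... -> #   bit 8 = 1  t=6,i=4
  ..### -> .   bit 7 = 0  t=0,i=0
  ..##. -> #   bit 6 = 1  t=1,i=2
  ..#.# -> .   bit 5 = 0  t=0,i=18
  ..#.. -> #   bit 4 = 1  t=1,i=8
  ...## -> #   bit 3 = 1  t=6,i=6
  ...#. -> .   bit 2 = 0  t=11,i=22
  ....# -> .   bit 1 = 0  t=11,i=21
  ..... -> #   bit 0 = 1  t=11,i=20
  bits 11011010011110100101011101011001 = 3665450841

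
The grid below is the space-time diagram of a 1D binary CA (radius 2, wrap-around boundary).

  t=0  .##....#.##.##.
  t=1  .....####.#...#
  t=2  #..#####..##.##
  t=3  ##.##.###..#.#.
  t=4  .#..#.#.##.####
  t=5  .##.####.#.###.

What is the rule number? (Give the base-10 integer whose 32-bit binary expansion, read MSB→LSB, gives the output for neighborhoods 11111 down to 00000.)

1387311038

  nb #####: next=.  (t=2,i=5, bit31=0)
  nb ####.: next=#  (t=1,i=7, bit30=1)
  nb ###.#: next=.  (t=1,i=8, bit29=0)
  nb ###..: next=#  (t=2,i=0, bit28=1)
  nb ##.##: next=.  (t=0,i=11, bit27=0)
  nb ##.#.: next=.  (t=1,i=9, bit26=0)
  nb ##..#: next=#  (t=0,i=14, bit25=1)
  nb ##...: next=.  (t=0,i=3, bit24=0)
  nb #.###: next=#  (t=2,i=13, bit23=1)
  nb #.##.: next=.  (t=0,i=9, bit22=0)
  nb #.#.#: next=#  (t=3,i=13, bit21=1)
  nb #.#..: next=#  (t=1,i=10, bit20=1)
  nb #..##: next=.  (t=0,i=0, bit19=0)
  nb #..#.: next=.  (t=3,i=10, bit18=0)
  nb #...#: next=.  (t=1,i=12, bit17=0)
  nb #....: next=.  (t=0,i=4, bit16=0)
  nb .####: next=#  (t=1,i=6, bit15=1)
  nb .###.: next=.  (t=2,i=14, bit14=0)
  nb .##.#: next=#  (t=0,i=10, bit13=1)
  nb .##..: next=.  (t=0,i=2, bit12=0)
  nb .#.##: next=#  (t=0,i=8, bit11=1)
  nb .#.#.: next=#  (t=3,i=12, bit10=1)
  nb .#..#: next=#  (t=4,i=2, bit9=1)
  nb .#...: next=#  (t=1,i=0, bit8=1)
  nb ..###: next=#  (t=1,i=5, bit7=1)
  nb ..##.: next=.  (t=0,i=1, bit6=0)
  nb ..#.#: next=#  (t=0,i=7, bit5=1)
  nb ..#..: next=#  (t=1,i=14, bit4=1)
  nb ...##: next=#  (t=1,i=4, bit3=1)
  nb ...#.: next=#  (t=0,i=6, bit2=1)
  nb ....#: next=#  (t=0,i=5, bit1=1)
  nb .....: next=.  (t=1,i=2, bit0=0)
  bits 01010010101100001010111110111110 = 1387311038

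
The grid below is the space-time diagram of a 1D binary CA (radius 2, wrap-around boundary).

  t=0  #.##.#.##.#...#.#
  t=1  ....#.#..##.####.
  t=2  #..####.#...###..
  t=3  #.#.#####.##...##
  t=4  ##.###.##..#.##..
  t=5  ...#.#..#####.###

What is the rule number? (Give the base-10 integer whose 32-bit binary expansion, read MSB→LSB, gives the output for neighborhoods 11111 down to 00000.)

1721736252

  [31] ##### => .  t=3,i=6
  [30] ####. => #  t=1,i=14
  [29] ###.# => #  t=2,i=6
  [28] ###.. => .  t=1,i=15
  [27] ##.## => .  t=0,i=1
  [26] ##.#. => #  t=0,i=4
  [25] ##..# => #  t=2,i=15
  [24] ##... => .  t=1,i=16
  [23] #.### => #  t=1,i=12
  [22] #.##. => .  t=0,i=2
  [21] #.#.# => .  t=0,i=5
  [20] #.#.. => #  t=0,i=10
  [19] #..## => #  t=1,i=8
  [18] #..#. => #  t=2,i=16
  [17] #...# => #  t=0,i=12
  [16] #.... => #  t=1,i=0
  [15] .#### => #  t=1,i=13
  [14] .###. => .  t=2,i=13
  [13] .##.# => .  t=0,i=0
  [12] .##.. => #  t=3,i=11
  [11] .#.## => #  t=0,i=6
  [10] .#.#. => #  t=1,i=5
  [9] .#..# => .  t=1,i=7
  [8] .#... => .  t=0,i=11
  [7] ..### => .  t=2,i=3
  [6] ..##. => .  t=1,i=9
  [5] ..#.# => #  t=0,i=14
  [4] ..#.. => #  t=2,i=0
  [3] ...## => #  t=2,i=11
  [2] ...#. => #  t=0,i=13
  [1] ....# => .  t=1,i=2
  [0] ..... => .  t=1,i=1
  bits 01100110100111111001110000111100 = 1721736252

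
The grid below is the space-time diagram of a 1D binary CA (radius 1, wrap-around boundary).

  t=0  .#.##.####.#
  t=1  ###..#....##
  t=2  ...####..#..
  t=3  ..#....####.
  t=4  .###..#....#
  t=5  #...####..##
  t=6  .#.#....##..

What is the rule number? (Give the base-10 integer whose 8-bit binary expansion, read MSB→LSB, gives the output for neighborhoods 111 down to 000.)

54

  ### -> .   bit 7 = 0  t=0,i=7
  ##. -> .   bit 6 = 0  t=0,i=4
  #.# -> #   bit 5 = 1  t=0,i=0
  #.. -> #   bit 4 = 1  t=1,i=3
  .## -> .   bit 3 = 0  t=0,i=3
  .#. -> #   bit 2 = 1  t=0,i=1
  ..# -> #   bit 1 = 1  t=1,i=4
  ... -> .   bit 0 = 0  t=1,i=7
  bits 00110110 = 54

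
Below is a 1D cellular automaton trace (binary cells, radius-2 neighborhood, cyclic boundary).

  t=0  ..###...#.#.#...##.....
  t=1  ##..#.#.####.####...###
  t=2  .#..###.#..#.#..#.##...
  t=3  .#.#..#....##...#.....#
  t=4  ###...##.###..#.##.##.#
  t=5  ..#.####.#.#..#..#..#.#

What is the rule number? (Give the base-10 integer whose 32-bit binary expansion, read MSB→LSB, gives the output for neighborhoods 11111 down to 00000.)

  [31] ##### => .  t=1,i=22
  [30] ####. => .  t=1,i=0
  [29] ###.# => #  t=1,i=11
  [28] ###.. => #  t=0,i=4
  [27] ##.## => .  t=1,i=12
  [26] ##.#. => .  t=2,i=7
  [25] ##..# => .  t=1,i=2
  [24] ##... => .  t=0,i=5
  [23] #.### => #  t=1,i=8
  [22] #.##. => .  t=2,i=18
  [21] #.#.# => #  t=0,i=10
  [20] #.#.. => .  t=0,i=12
  [19] #..## => #  t=2,i=3
  [18] #..#. => .  t=1,i=3
  [17] #...# => #  t=0,i=6
  [16] #.... => .  t=0,i=19
  [15] .#### => .  t=1,i=9
  [14] .###. => .  t=0,i=3
  [13] .##.# => #  t=4,i=7
  [12] .##.. => .  t=0,i=17
  [11] .#.## => .  t=1,i=7
  [10] .#.#. => #  t=0,i=9
  [9] .#..# => .  t=2,i=2
  [8] .#... => #  t=0,i=13
  [7] ..### => .  t=0,i=2
  [6] ..##. => #  t=0,i=16
  [5] ..#.# => #  t=0,i=8
  [4] ..#.. => #  t=2,i=1
  [3] ...## => #  t=0,i=1
  [2] ...#. => .  t=0,i=7
  [1] ....# => #  t=0,i=0
  [0] ..... => #  t=0,i=20
  bits 00110000101010100010010101111011 = 816457083

816457083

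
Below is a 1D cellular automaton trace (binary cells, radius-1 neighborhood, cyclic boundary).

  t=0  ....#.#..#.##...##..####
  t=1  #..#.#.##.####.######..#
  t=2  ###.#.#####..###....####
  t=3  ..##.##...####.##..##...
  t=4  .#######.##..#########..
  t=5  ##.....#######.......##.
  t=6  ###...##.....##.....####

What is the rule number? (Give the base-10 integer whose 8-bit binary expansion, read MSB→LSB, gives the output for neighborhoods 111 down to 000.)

  ### -> .   bit 7 = 0  t=0,i=21
  ##. -> #   bit 6 = 1  t=0,i=12
  #.# -> #   bit 5 = 1  t=0,i=5
  #.. -> #   bit 4 = 1  t=0,i=0
  .## -> #   bit 3 = 1  t=0,i=11
  .#. -> .   bit 2 = 0  t=0,i=4
  ..# -> #   bit 1 = 1  t=0,i=3
  ... -> .   bit 0 = 0  t=0,i=1
  bits 01111010 = 122

122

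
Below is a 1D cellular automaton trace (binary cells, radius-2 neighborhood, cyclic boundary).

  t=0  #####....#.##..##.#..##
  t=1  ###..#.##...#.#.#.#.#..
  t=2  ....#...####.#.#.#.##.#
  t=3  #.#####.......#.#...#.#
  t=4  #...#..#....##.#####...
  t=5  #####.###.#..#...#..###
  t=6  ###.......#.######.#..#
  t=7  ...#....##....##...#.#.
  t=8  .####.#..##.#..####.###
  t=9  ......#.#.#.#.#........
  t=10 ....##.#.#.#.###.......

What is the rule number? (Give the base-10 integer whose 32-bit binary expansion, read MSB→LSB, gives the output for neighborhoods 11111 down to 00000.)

2166240534

  ##### -> #   bit 31 = 1  t=0,i=0
  ####. -> .   bit 30 = 0  t=0,i=3
  ###.# -> .   bit 29 = 0  t=2,i=11
  ###.. -> .   bit 28 = 0  t=0,i=4
  ##.## -> .   bit 27 = 0  t=3,i=1
  ##.#. -> .   bit 26 = 0  t=0,i=17
  ##..# -> .   bit 25 = 0  t=0,i=13
  ##... -> #   bit 24 = 1  t=0,i=5
  #.### -> .   bit 23 = 0  t=3,i=2
  #.##. -> .   bit 22 = 0  t=0,i=11
  #.#.# -> .   bit 21 = 0  t=1,i=14
  #.#.. -> #   bit 20 = 1  t=0,i=18
  #..## -> #   bit 19 = 1  t=0,i=14
  #..#. -> #   bit 18 = 1  t=1,i=4
  #...# -> #   bit 17 = 1  t=1,i=10
  #.... -> .   bit 16 = 0  t=0,i=6
  .#### -> .   bit 15 = 0  t=0,i=22
  .###. -> .   bit 14 = 0  t=1,i=1
  .##.# -> #   bit 13 = 1  t=0,i=16
  .##.. -> #   bit 12 = 1  t=0,i=12
  .#.## -> .   bit 11 = 0  t=0,i=10
  .#.#. -> #   bit 10 = 1  t=1,i=13
  .#..# -> .   bit 9 = 0  t=0,i=19
  .#... -> #   bit 8 = 1  t=2,i=0
  ..### -> .   bit 7 = 0  t=0,i=21
  ..##. -> .   bit 6 = 0  t=0,i=15
  ..#.# -> .   bit 5 = 0  t=0,i=9
  ..#.. -> #   bit 4 = 1  t=2,i=4
  ...## -> .   bit 3 = 0  t=2,i=7
  ...#. -> #   bit 2 = 1  t=0,i=8
  ....# -> #   bit 1 = 1  t=0,i=7
  ..... -> .   bit 0 = 0  t=3,i=9
  bits 10000001000111100011010100010110 = 2166240534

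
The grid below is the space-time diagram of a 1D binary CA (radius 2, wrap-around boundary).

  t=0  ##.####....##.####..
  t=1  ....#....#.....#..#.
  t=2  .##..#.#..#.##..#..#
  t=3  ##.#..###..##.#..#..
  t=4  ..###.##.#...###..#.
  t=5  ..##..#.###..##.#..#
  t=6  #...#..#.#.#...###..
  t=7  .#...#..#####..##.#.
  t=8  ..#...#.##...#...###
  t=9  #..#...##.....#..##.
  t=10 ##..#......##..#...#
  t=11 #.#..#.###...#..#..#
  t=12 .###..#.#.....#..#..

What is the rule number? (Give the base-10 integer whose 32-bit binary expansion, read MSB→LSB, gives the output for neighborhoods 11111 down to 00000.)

108056451

  nb #####: next=.  (t=7,i=10, bit31=0)
  nb ####.: next=.  (t=0,i=5, bit30=0)
  nb ###.#: next=.  (t=4,i=4, bit29=0)
  nb ###..: next=.  (t=0,i=6, bit28=0)
  nb ##.##: next=.  (t=0,i=2, bit27=0)
  nb ##.#.: next=#  (t=3,i=2, bit26=1)
  nb ##..#: next=#  (t=0,i=18, bit25=1)
  nb ##...: next=.  (t=0,i=7, bit24=0)
  nb #.###: next=.  (t=0,i=3, bit23=0)
  nb #.##.: next=#  (t=2,i=1, bit22=1)
  nb #.#.#: next=#  (t=6,i=9, bit21=1)
  nb #.#..: next=#  (t=2,i=7, bit20=1)
  nb #..##: next=.  (t=0,i=19, bit19=0)
  nb #..#.: next=.  (t=1,i=17, bit18=0)
  nb #...#: next=.  (t=4,i=0, bit17=0)
  nb #....: next=.  (t=0,i=8, bit16=0)
  nb .####: next=#  (t=0,i=4, bit15=1)
  nb .###.: next=#  (t=3,i=7, bit14=1)
  nb .##.#: next=.  (t=0,i=1, bit13=0)
  nb .##..: next=.  (t=2,i=2, bit12=0)
  nb .#.##: next=#  (t=2,i=0, bit11=1)
  nb .#.#.: next=#  (t=2,i=6, bit10=1)
  nb .#..#: next=#  (t=1,i=16, bit9=1)
  nb .#...: next=#  (t=1,i=5, bit8=1)
  nb ..###: next=#  (t=3,i=6, bit7=1)
  nb ..##.: next=.  (t=0,i=0, bit6=0)
  nb ..#.#: next=.  (t=2,i=5, bit5=0)
  nb ..#..: next=.  (t=1,i=4, bit4=0)
  nb ...##: next=.  (t=0,i=10, bit3=0)
  nb ...#.: next=.  (t=1,i=3, bit2=0)
  nb ....#: next=#  (t=0,i=9, bit1=1)
  nb .....: next=#  (t=1,i=1, bit0=1)
  bits 00000110011100001100111110000011 = 108056451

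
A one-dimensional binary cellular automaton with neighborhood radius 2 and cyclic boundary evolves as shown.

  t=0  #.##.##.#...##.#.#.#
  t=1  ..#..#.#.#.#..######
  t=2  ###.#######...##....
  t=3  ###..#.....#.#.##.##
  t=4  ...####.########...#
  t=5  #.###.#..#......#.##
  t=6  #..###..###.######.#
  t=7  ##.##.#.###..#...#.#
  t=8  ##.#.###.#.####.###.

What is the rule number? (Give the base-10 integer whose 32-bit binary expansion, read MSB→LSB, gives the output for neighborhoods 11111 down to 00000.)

660921791

  [31] ##### => .  t=1,i=16
  [30] ####. => .  t=1,i=18
  [29] ###.# => #  t=2,i=2
  [28] ###.. => .  t=1,i=19
  [27] ##.## => .  t=0,i=1
  [26] ##.#. => #  t=0,i=7
  [25] ##..# => #  t=1,i=0
  [24] ##... => #  t=2,i=11
  [23] #.### => .  t=2,i=4
  [22] #.##. => #  t=0,i=2
  [21] #.#.# => #  t=0,i=15
  [20] #.#.. => .  t=0,i=8
  [19] #..## => .  t=1,i=13
  [18] #..#. => #  t=1,i=1
  [17] #...# => .  t=0,i=10
  [16] #.... => .  t=2,i=17
  [15] .#### => #  t=1,i=15
  [14] .###. => #  t=2,i=1
  [13] .##.# => .  t=0,i=0
  [12] .##.. => #  t=2,i=15
  [11] .#.## => #  t=0,i=18
  [10] .#.#. => #  t=0,i=16
  [9] .#..# => .  t=1,i=3
  [8] .#... => #  t=0,i=9
  [7] ..### => #  t=1,i=14
  [6] ..##. => .  t=0,i=12
  [5] ..#.# => #  t=1,i=5
  [4] ..#.. => #  t=1,i=2
  [3] ...## => #  t=0,i=11
  [2] ...#. => #  t=3,i=10
  [1] ....# => #  t=2,i=18
  [0] ..... => #  t=3,i=8
  bits 00100111011001001101110110111111 = 660921791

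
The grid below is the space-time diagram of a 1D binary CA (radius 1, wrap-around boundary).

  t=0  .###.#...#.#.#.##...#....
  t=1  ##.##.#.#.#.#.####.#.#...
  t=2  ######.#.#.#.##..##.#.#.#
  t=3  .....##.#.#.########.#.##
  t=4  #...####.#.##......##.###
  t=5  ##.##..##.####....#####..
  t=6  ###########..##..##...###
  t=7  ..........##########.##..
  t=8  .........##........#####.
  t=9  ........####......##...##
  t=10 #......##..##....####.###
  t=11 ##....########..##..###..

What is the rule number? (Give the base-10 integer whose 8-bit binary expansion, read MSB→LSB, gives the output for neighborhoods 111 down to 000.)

122

  ###|.  b7=0 t=0,i=2
  ##.|#  b6=1 t=0,i=3
  #.#|#  b5=1 t=0,i=4
  #..|#  b4=1 t=0,i=6
  .##|#  b3=1 t=0,i=1
  .#.|.  b2=0 t=0,i=5
  ..#|#  b1=1 t=0,i=0
  ...|.  b0=0 t=0,i=7
  bits 01111010 = 122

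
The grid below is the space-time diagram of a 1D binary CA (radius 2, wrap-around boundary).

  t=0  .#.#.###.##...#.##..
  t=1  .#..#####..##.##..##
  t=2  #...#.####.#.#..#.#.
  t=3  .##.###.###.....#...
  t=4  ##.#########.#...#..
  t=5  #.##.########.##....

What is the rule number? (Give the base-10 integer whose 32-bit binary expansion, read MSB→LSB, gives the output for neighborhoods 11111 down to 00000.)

  nb #####: next=#  (t=1,i=6, bit31=1)
  nb ####.: next=#  (t=1,i=7, bit30=1)
  nb ###.#: next=#  (t=0,i=7, bit29=1)
  nb ###..: next=#  (t=1,i=8, bit28=1)
  nb ##.##: next=#  (t=0,i=8, bit27=1)
  nb ##.#.: next=#  (t=1,i=0, bit26=1)
  nb ##..#: next=#  (t=1,i=9, bit25=1)
  nb ##...: next=#  (t=0,i=11, bit24=1)
  nb #.###: next=#  (t=0,i=5, bit23=1)
  nb #.##.: next=.  (t=0,i=9, bit22=0)
  nb #.#.#: next=.  (t=0,i=3, bit21=0)
  nb #.#..: next=.  (t=1,i=1, bit20=0)
  nb #..##: next=.  (t=1,i=3, bit19=0)
  nb #..#.: next=.  (t=2,i=15, bit18=0)
  nb #...#: next=#  (t=0,i=12, bit17=1)
  nb #....: next=.  (t=3,i=12, bit16=0)
  nb .####: next=.  (t=1,i=5, bit15=0)
  nb .###.: next=#  (t=0,i=6, bit14=1)
  nb .##.#: next=.  (t=1,i=12, bit13=0)
  nb .##..: next=.  (t=0,i=10, bit12=0)
  nb .#.##: next=#  (t=0,i=4, bit11=1)
  nb .#.#.: next=.  (t=0,i=2, bit10=0)
  nb .#..#: next=.  (t=1,i=2, bit9=0)
  nb .#...: next=#  (t=2,i=1, bit8=1)
  nb ..###: next=#  (t=1,i=4, bit7=1)
  nb ..##.: next=#  (t=1,i=11, bit6=1)
  nb ..#.#: next=#  (t=0,i=1, bit5=1)
  nb ..#..: next=.  (t=3,i=16, bit4=0)
  nb ...##: next=#  (t=3,i=0, bit3=1)
  nb ...#.: next=.  (t=0,i=0, bit2=0)
  nb ....#: next=.  (t=3,i=14, bit1=0)
  nb .....: next=#  (t=3,i=13, bit0=1)
  bits 11111111100000100100100111101001 = 4286728681

4286728681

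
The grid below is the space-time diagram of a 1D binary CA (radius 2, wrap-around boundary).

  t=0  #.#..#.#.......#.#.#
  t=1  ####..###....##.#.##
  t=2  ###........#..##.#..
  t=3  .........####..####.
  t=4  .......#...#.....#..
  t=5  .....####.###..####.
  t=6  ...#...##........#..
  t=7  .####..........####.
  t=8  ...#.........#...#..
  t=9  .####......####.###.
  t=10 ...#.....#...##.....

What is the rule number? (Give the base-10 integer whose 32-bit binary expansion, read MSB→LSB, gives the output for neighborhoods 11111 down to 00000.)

  nb #####: next=#  (t=1,i=0, bit31=1)
  nb ####.: next=#  (t=1,i=2, bit30=1)
  nb ###.#: next=#  (t=5,i=8, bit29=1)
  nb ###..: next=.  (t=1,i=3, bit28=0)
  nb ##.##: next=.  (t=5,i=9, bit27=0)
  nb ##.#.: next=#  (t=0,i=1, bit26=1)
  nb ##..#: next=.  (t=1,i=4, bit25=0)
  nb ##...: next=.  (t=1,i=9, bit24=0)
  nb #.###: next=.  (t=1,i=18, bit23=0)
  nb #.##.: next=#  (t=0,i=19, bit22=1)
  nb #.#.#: next=.  (t=0,i=17, bit21=0)
  nb #.#..: next=#  (t=0,i=2, bit20=1)
  nb #..##: next=.  (t=1,i=5, bit19=0)
  nb #..#.: next=.  (t=0,i=4, bit18=0)
  nb #...#: next=.  (t=4,i=9, bit17=0)
  nb #....: next=.  (t=0,i=9, bit16=0)
  nb .####: next=.  (t=1,i=19, bit15=0)
  nb .###.: next=.  (t=1,i=7, bit14=0)
  nb .##.#: next=#  (t=0,i=0, bit13=1)
  nb .##..: next=.  (t=6,i=8, bit12=0)
  nb .#.##: next=#  (t=0,i=18, bit11=1)
  nb .#.#.: next=#  (t=0,i=6, bit10=1)
  nb .#..#: next=#  (t=0,i=3, bit9=1)
  nb .#...: next=#  (t=0,i=8, bit8=1)
  nb ..###: next=.  (t=1,i=6, bit7=0)
  nb ..##.: next=.  (t=1,i=13, bit6=0)
  nb ..#.#: next=.  (t=0,i=5, bit5=0)
  nb ..#..: next=#  (t=2,i=11, bit4=1)
  nb ...##: next=.  (t=1,i=12, bit3=0)
  nb ...#.: next=#  (t=0,i=14, bit2=1)
  nb ....#: next=#  (t=0,i=13, bit1=1)
  nb .....: next=.  (t=0,i=10, bit0=0)
  bits 11100100010100000010111100010110 = 3830460182

3830460182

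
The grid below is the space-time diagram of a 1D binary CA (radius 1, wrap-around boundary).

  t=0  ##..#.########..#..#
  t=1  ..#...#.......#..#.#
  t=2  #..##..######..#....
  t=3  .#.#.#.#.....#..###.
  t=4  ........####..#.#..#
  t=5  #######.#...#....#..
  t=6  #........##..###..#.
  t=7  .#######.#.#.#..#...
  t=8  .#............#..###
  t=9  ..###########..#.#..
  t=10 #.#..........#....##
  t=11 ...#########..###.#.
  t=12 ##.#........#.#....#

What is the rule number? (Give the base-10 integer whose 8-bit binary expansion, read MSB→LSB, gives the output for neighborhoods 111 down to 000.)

25

  ### -> .   bit 7 = 0  t=0,i=0
  ##. -> .   bit 6 = 0  t=0,i=1
  #.# -> .   bit 5 = 0  t=0,i=5
  #.. -> #   bit 4 = 1  t=0,i=2
  .## -> #   bit 3 = 1  t=0,i=6
  .#. -> .   bit 2 = 0  t=0,i=4
  ..# -> .   bit 1 = 0  t=0,i=3
  ... -> #   bit 0 = 1  t=1,i=4
  bits 00011001 = 25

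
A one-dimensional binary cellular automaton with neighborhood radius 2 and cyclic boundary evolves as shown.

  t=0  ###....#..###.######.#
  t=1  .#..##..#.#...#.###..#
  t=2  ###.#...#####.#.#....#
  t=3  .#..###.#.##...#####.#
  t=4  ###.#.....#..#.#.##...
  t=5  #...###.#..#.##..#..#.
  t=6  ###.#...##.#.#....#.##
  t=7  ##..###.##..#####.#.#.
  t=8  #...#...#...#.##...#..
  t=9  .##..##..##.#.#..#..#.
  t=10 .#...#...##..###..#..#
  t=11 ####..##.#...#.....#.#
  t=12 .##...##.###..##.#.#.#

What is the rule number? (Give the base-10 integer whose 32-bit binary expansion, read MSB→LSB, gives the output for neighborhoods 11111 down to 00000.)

3235063778

  ##### -> #   bit 31 = 1  t=0,i=16
  ####. -> #   bit 30 = 1  t=0,i=1
  ###.# -> .   bit 29 = 0  t=0,i=12
  ###.. -> .   bit 28 = 0  t=0,i=2
  ##.## -> .   bit 27 = 0  t=0,i=13
  ##.#. -> .   bit 26 = 0  t=2,i=3
  ##..# -> .   bit 25 = 0  t=1,i=6
  ##... -> .   bit 24 = 0  t=0,i=3
  #.### -> #   bit 23 = 1  t=0,i=14
  #.##. -> #   bit 22 = 1  t=3,i=10
  #.#.# -> .   bit 21 = 0  t=2,i=14
  #.#.. -> #   bit 20 = 1  t=1,i=1
  #..## -> .   bit 19 = 0  t=0,i=9
  #..#. -> .   bit 18 = 0  t=1,i=7
  #...# -> #   bit 17 = 1  t=1,i=12
  #.... -> #   bit 16 = 1  t=0,i=4
  .#### -> .   bit 15 = 0  t=0,i=0
  .###. -> .   bit 14 = 0  t=0,i=11
  .##.# -> #   bit 13 = 1  t=6,i=9
  .##.. -> .   bit 12 = 0  t=1,i=5
  .#.## -> .   bit 11 = 0  t=1,i=15
  .#.#. -> #   bit 10 = 1  t=1,i=0
  .#..# -> #   bit 9 = 1  t=0,i=8
  .#... -> #   bit 8 = 1  t=1,i=11
  ..### -> #   bit 7 = 1  t=0,i=10
  ..##. -> #   bit 6 = 1  t=1,i=4
  ..#.# -> #   bit 5 = 1  t=1,i=8
  ..#.. -> .   bit 4 = 0  t=0,i=7
  ...## -> .   bit 3 = 0  t=2,i=7
  ...#. -> .   bit 2 = 0  t=0,i=6
  ....# -> #   bit 1 = 1  t=0,i=5
  ..... -> .   bit 0 = 0  t=4,i=7
  bits 11000000110100110010011111100010 = 3235063778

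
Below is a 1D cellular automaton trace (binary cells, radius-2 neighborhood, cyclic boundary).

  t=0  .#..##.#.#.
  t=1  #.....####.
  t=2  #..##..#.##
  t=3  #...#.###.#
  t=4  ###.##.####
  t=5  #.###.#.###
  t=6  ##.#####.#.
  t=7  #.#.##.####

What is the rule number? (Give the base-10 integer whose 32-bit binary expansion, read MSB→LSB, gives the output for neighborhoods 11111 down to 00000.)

3178683427

  nb #####: next=#  (t=4,i=0, bit31=1)
  nb ####.: next=.  (t=1,i=8, bit30=0)
  nb ###.#: next=#  (t=1,i=9, bit29=1)
  nb ###..: next=#  (t=2,i=0, bit28=1)
  nb ##.##: next=#  (t=3,i=9, bit27=1)
  nb ##.#.: next=#  (t=0,i=6, bit26=1)
  nb ##..#: next=.  (t=2,i=1, bit25=0)
  nb ##...: next=#  (t=3,i=1, bit24=1)
  nb #.###: next=.  (t=2,i=9, bit23=0)
  nb #.##.: next=#  (t=3,i=10, bit22=1)
  nb #.#.#: next=#  (t=0,i=7, bit21=1)
  nb #.#..: next=#  (t=0,i=9, bit20=1)
  nb #..##: next=.  (t=0,i=3, bit19=0)
  nb #..#.: next=#  (t=0,i=0, bit18=1)
  nb #...#: next=#  (t=3,i=2, bit17=1)
  nb #....: next=.  (t=1,i=2, bit16=0)
  nb .####: next=#  (t=1,i=7, bit15=1)
  nb .###.: next=#  (t=2,i=10, bit14=1)
  nb .##.#: next=.  (t=0,i=5, bit13=0)
  nb .##..: next=#  (t=2,i=4, bit12=1)
  nb .#.##: next=#  (t=2,i=8, bit11=1)
  nb .#.#.: next=#  (t=0,i=8, bit10=1)
  nb .#..#: next=.  (t=0,i=2, bit9=0)
  nb .#...: next=.  (t=1,i=1, bit8=0)
  nb ..###: next=.  (t=1,i=6, bit7=0)
  nb ..##.: next=.  (t=0,i=4, bit6=0)
  nb ..#.#: next=#  (t=2,i=7, bit5=1)
  nb ..#..: next=.  (t=0,i=1, bit4=0)
  nb ...##: next=.  (t=1,i=5, bit3=0)
  nb ...#.: next=.  (t=3,i=3, bit2=0)
  nb ....#: next=#  (t=1,i=4, bit1=1)
  nb .....: next=#  (t=1,i=3, bit0=1)
  bits 10111101011101101101110000100011 = 3178683427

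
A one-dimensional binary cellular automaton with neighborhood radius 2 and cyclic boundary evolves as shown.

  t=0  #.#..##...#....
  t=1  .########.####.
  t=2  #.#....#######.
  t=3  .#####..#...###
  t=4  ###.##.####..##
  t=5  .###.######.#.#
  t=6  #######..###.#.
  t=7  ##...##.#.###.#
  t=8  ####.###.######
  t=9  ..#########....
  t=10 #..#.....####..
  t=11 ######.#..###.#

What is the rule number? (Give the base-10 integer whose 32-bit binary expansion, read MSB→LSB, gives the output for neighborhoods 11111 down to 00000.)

2107637586

  [31] ##### => .  t=1,i=3
  [30] ####. => #  t=1,i=7
  [29] ###.# => #  t=1,i=8
  [28] ###.. => #  t=1,i=13
  [27] ##.## => #  t=1,i=9
  [26] ##.#. => #  t=2,i=14
  [25] ##..# => .  t=1,i=14
  [24] ##... => #  t=0,i=7
  [23] #.### => #  t=1,i=10
  [22] #.##. => .  t=4,i=4
  [21] #.#.# => .  t=2,i=0
  [20] #.#.. => #  t=0,i=2
  [19] #..## => #  t=0,i=4
  [18] #..#. => #  t=3,i=7
  [17] #...# => #  t=0,i=8
  [16] #.... => #  t=0,i=12
  [15] .#### => #  t=1,i=2
  [14] .###. => #  t=3,i=13
  [13] .##.# => #  t=4,i=5
  [12] .##.. => #  t=0,i=6
  [11] .#.## => #  t=5,i=0
  [10] .#.#. => #  t=0,i=1
  [9] .#..# => #  t=0,i=3
  [8] .#... => #  t=0,i=11
  [7] ..### => .  t=1,i=1
  [6] ..##. => #  t=0,i=5
  [5] ..#.# => .  t=0,i=0
  [4] ..#.. => #  t=0,i=10
  [3] ...## => .  t=2,i=6
  [2] ...#. => .  t=0,i=9
  [1] ....# => #  t=0,i=13
  [0] ..... => .  t=9,i=13
  bits 01111101100111111111111101010010 = 2107637586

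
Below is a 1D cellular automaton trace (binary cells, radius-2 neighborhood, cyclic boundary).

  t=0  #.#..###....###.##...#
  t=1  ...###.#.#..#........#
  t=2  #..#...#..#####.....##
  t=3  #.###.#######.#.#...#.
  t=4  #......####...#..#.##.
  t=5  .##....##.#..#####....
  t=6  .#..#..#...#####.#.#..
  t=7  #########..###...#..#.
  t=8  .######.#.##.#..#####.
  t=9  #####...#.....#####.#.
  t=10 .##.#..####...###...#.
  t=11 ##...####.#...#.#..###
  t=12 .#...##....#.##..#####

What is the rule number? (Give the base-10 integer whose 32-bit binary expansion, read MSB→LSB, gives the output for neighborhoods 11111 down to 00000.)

  [31] ##### => #  t=2,i=12
  [30] ####. => .  t=2,i=13
  [29] ###.# => .  t=0,i=14
  [28] ###.. => #  t=0,i=7
  [27] ##.## => .  t=0,i=15
  [26] ##.#. => .  t=0,i=1
  [25] ##..# => .  t=2,i=1
  [24] ##... => .  t=0,i=8
  [23] #.### => .  t=3,i=2
  [22] #.##. => .  t=0,i=16
  [21] #.#.# => #  t=1,i=7
  [20] #.#.. => .  t=0,i=2
  [19] #..## => #  t=0,i=4
  [18] #..#. => #  t=1,i=11
  [17] #...# => .  t=0,i=19
  [16] #.... => #  t=0,i=9
  [15] .#### => #  t=2,i=11
  [14] .###. => .  t=0,i=6
  [13] .##.# => .  t=0,i=0
  [12] .##.. => .  t=0,i=17
  [11] .#.## => .  t=3,i=1
  [10] .#.#. => .  t=1,i=8
  [9] .#..# => #  t=0,i=3
  [8] .#... => #  t=1,i=0
  [7] ..### => #  t=0,i=5
  [6] ..##. => #  t=0,i=21
  [5] ..#.# => #  t=3,i=20
  [4] ..#.. => #  t=1,i=12
  [3] ...## => .  t=0,i=11
  [2] ...#. => #  t=1,i=20
  [1] ....# => .  t=0,i=10
  [0] ..... => .  t=1,i=15
  bits 10010000001011011000001111110100 = 2418902004

2418902004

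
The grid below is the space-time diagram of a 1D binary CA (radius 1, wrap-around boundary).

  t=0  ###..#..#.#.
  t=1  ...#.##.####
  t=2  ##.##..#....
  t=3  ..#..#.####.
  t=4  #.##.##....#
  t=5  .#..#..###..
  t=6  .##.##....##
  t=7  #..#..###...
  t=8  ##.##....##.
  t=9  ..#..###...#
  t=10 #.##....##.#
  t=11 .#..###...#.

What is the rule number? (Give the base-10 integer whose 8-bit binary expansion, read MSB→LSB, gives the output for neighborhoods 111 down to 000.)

53

  nb ###: next=.  (t=0,i=1, bit7=0)
  nb ##.: next=.  (t=0,i=2, bit6=0)
  nb #.#: next=#  (t=0,i=9, bit5=1)
  nb #..: next=#  (t=0,i=3, bit4=1)
  nb .##: next=.  (t=0,i=0, bit3=0)
  nb .#.: next=#  (t=0,i=5, bit2=1)
  nb ..#: next=.  (t=0,i=4, bit1=0)
  nb ...: next=#  (t=1,i=1, bit0=1)
  bits 00110101 = 53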